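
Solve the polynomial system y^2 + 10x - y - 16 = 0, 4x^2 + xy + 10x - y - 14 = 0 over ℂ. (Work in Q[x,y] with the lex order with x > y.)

Compute a lex Gröbner basis by Buchberger's algorithm.
f_1 = 10x + y^2 - y - 16, LT = x.
f_2 = 4x^2 + xy + 10x - y - 14, LT = x^2.

S(f_1,f_2): lcm = x^2. S = 1/10xy^2 - 7/20xy - 41/10x + 1/4y + 7/2.
  leading term xy^2: subtract (1/100y^2)·f_1 from 1/10xy^2 - 7/20xy - 41/10x + 1/4y + 7/2 → -7/20xy - 41/10x - 1/100y^4 + 1/100y^3 + 4/25y^2 + 1/4y + 7/2
  leading term xy: subtract (-7/200y)·f_1 from -7/20xy - 41/10x - 1/100y^4 + 1/100y^3 + 4/25y^2 + 1/4y + 7/2 → -41/10x - 1/100y^4 + 9/200y^3 + 1/8y^2 - 31/100y + 7/2
  leading term x: subtract (-41/100)·f_1 from -41/10x - 1/100y^4 + 9/200y^3 + 1/8y^2 - 31/100y + 7/2 → -1/100y^4 + 9/200y^3 + 107/200y^2 - 18/25y - 153/50
  leading term y^4: no divisor's leading term divides it; move -1/100y^4 to the remainder.
  leading term y^3: no divisor's leading term divides it; move 9/200y^3 to the remainder.
  leading term y^2: no divisor's leading term divides it; move 107/200y^2 to the remainder.
  leading term y: no divisor's leading term divides it; move -18/25y to the remainder.
  leading term 1: no divisor's leading term divides it; move -153/50 to the remainder.
  remainder -1/100y^4 + 9/200y^3 + 107/200y^2 - 18/25y - 153/50 ≠ 0; add h_3 = -1/100y^4 + 9/200y^3 + 107/200y^2 - 18/25y - 153/50 to the basis.

The other S-polynomials (S(f_1,h_3), S(f_2,h_3)) all reduce to 0 modulo the current basis, so we have a Gröbner basis.
Inter-reduce: drop elements whose leading term is divisible by another's, tail-reduce, and make monic.
Reduced Gröbner basis: {x + 1/10y^2 - 1/10y - 8/5, y^4 - 9/2y^3 - 107/2y^2 + 72y + 306}.

The lex basis is triangular: the last element involves only y. Solving y^4 - 9/2y^3 - 107/2y^2 + 72y + 306 = 0 gives y ∈ {-2, 3, 7/4 - sqrt(865)/4, 7/4 + sqrt(865)/4}; substituting each value into the earlier elements determines the remaining variables.
  y = -2: the earlier basis element becomes x - 1 = 0, giving x = 1 — point (1, -2).
  y = 3: the earlier basis element becomes x - 1 = 0, giving x = 1 — point (1, 3).
  y = 7/4 - sqrt(865)/4: the earlier basis element becomes x - sqrt(865)/16 + 63/16 = 0, giving x = -63/16 + sqrt(865)/16 — point (-63/16 + sqrt(865)/16, 7/4 - sqrt(865)/4).
  y = 7/4 + sqrt(865)/4: the earlier basis element becomes x + sqrt(865)/16 + 63/16 = 0, giving x = -63/16 - sqrt(865)/16 — point (-63/16 - sqrt(865)/16, 7/4 + sqrt(865)/4).
Check: every point annihilates each of the original generators.

{(1, -2), (1, 3), (-63/16 + sqrt(865)/16, 7/4 - sqrt(865)/4), (-63/16 - sqrt(865)/16, 7/4 + sqrt(865)/4)}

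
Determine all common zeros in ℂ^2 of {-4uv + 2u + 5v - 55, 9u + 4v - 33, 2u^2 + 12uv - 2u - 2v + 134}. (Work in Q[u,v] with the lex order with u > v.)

{(5, -3)}

Compute a lex Gröbner basis by Buchberger's algorithm.
f_1 = -4uv + 2u + 5v - 55, LT = uv.
f_2 = 9u + 4v - 33, LT = u.
f_3 = 2u^2 + 12uv - 2u - 2v + 134, LT = u^2.

S(f_1,f_2): lcm = uv. S = -1/2u - 4/9v^2 + 29/12v + 55/4.
  leading term u: subtract (-1/18)·f_2 from -1/2u - 4/9v^2 + 29/12v + 55/4 → -4/9v^2 + 95/36v + 143/12
  leading term v^2: no divisor's leading term divides it; move -4/9v^2 to the remainder.
  leading term v: no divisor's leading term divides it; move 95/36v to the remainder.
  leading term 1: no divisor's leading term divides it; move 143/12 to the remainder.
  remainder -4/9v^2 + 95/36v + 143/12 ≠ 0; add h_4 = -4/9v^2 + 95/36v + 143/12 to the basis.

S(f_1,f_3): lcm = u^2v. S = -1/2u^2 - 6uv^2 - 1/4uv + 55/4u + v^2 - 67v.
  leading term u^2: subtract (-1/18u)·f_2 from -1/2u^2 - 6uv^2 - 1/4uv + 55/4u + v^2 - 67v → -6uv^2 - 1/36uv + 143/12u + v^2 - 67v
  leading term uv^2: subtract (3/2v)·f_1 from -6uv^2 - 1/36uv + 143/12u + v^2 - 67v → -109/36uv + 143/12u - 13/2v^2 + 31/2v
  leading term uv: subtract (109/144)·f_1 from -109/36uv + 143/12u - 13/2v^2 + 31/2v → 749/72u - 13/2v^2 + 1687/144v + 5995/144
  leading term u: subtract (749/648)·f_2 from 749/72u - 13/2v^2 + 1687/144v + 5995/144 → -13/2v^2 + 9191/1296v + 34463/432
  leading term v^2: subtract (117/8)·h_4 from -13/2v^2 + 9191/1296v + 34463/432 → -81653/2592v - 81653/864
  leading term v: no divisor's leading term divides it; move -81653/2592v to the remainder.
  leading term 1: no divisor's leading term divides it; move -81653/864 to the remainder.
  remainder -81653/2592v - 81653/864 ≠ 0; add h_5 = -81653/2592v - 81653/864 to the basis.

S(f_2,f_3): lcm = u^2. S = -50/9uv - 8/3u + v - 67.
  leading term uv: subtract (25/18)·f_1 from -50/9uv - 8/3u + v - 67 → -49/9u - 107/18v + 169/18
  leading term u: subtract (-49/81)·f_2 from -49/9u - 107/18v + 169/18 → -571/162v - 571/54
  leading term v: subtract (16/143)·h_5 from -571/162v - 571/54 → 0
  remainder 0.

S(f_1,h_4): lcm = uv^2. S = 87/16uv + 429/16u - 5/4v^2 + 55/4v.
  leading term uv: subtract (-87/64)·f_1 from 87/16uv + 429/16u - 5/4v^2 + 55/4v → 945/32u - 5/4v^2 + 1315/64v - 4785/64
  leading term u: subtract (105/32)·f_2 from 945/32u - 5/4v^2 + 1315/64v - 4785/64 → -5/4v^2 + 475/64v + 2145/64
  leading term v^2: subtract (45/16)·h_4 from -5/4v^2 + 475/64v + 2145/64 → 0
  remainder 0.

S(f_2,h_4): leading monomials are coprime, so the S-polynomial reduces to 0 (Buchberger's first criterion).
S(f_3,h_4): leading monomials are coprime, so the S-polynomial reduces to 0 (Buchberger's first criterion).
S(f_1,h_5): lcm = uv. S = -7/2u - 5/4v + 55/4.
  leading term u: subtract (-7/18)·f_2 from -7/2u - 5/4v + 55/4 → 11/36v + 11/12
  leading term v: subtract (-72/7423)·h_5 from 11/36v + 11/12 → 0
  remainder 0.

S(f_2,h_5): leading monomials are coprime, so the S-polynomial reduces to 0 (Buchberger's first criterion).
S(f_3,h_5): leading monomials are coprime, so the S-polynomial reduces to 0 (Buchberger's first criterion).
S(h_4,h_5): lcm = v^2. S = -143/16v - 429/16.
  leading term v: subtract (162/571)·h_5 from -143/16v - 429/16 → 0
  remainder 0.

Every S-polynomial of the final basis reduces to 0, so we have a Gröbner basis.
Inter-reduce: drop elements whose leading term is divisible by another's, tail-reduce, and make monic.
Reduced Gröbner basis: {u - 5, v + 3}.

A lex Gröbner basis eliminates variables successively. Here v + 3 depends only on v, with roots {-3}; lifting each root through the earlier basis elements recovers the full solutions.
  v = -3: the earlier basis element becomes u - 5 = 0, giving u = 5 — point (5, -3).
Check: every point annihilates each of the original generators.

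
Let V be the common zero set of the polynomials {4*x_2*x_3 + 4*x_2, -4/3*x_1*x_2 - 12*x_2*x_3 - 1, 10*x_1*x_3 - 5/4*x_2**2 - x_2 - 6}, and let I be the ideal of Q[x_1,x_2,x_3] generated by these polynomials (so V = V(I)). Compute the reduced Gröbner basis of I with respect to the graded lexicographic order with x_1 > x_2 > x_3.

f_1 = 4*x_2*x_3 + 4*x_2, LT = x_2*x_3.
f_2 = -4/3*x_1*x_2 - 12*x_2*x_3 - 1, LT = x_1*x_2.
f_3 = 10*x_1*x_3 - 5/4*x_2**2 - x_2 - 6, LT = x_1*x_3.

S(f_1,f_2): lcm = x_1*x_2*x_3. S = -9*x_2*x_3**2 + x_1*x_2 - 3/4*x_3.
  reduce S modulo (f_1, f_2, f_3):
  remainder -3/4*x_3 - 3/4 ≠ 0; add g_4 = -3/4*x_3 - 3/4 to the basis.

S(f_1,f_3): lcm = x_1*x_2*x_3. S = 1/8*x_2**3 + x_1*x_2 + 1/10*x_2**2 + 3/5*x_2.
  reduce S modulo (f_1, f_2, f_3, g_4):
  remainder 1/8*x_2**3 + 1/10*x_2**2 + 48/5*x_2 - 3/4 ≠ 0; add g_5 = 1/8*x_2**3 + 1/10*x_2**2 + 48/5*x_2 - 3/4 to the basis.

S(f_3,g_4): lcm = x_1*x_3. S = -1/8*x_2**2 - x_1 - 1/10*x_2 - 3/5.
  reduce S modulo (f_1, f_2, f_3, g_4, g_5):
  remainder -1/8*x_2**2 - x_1 - 1/10*x_2 - 3/5 ≠ 0; add g_6 = -1/8*x_2**2 - x_1 - 1/10*x_2 - 3/5 to the basis.

S(f_2,g_6): lcm = x_1*x_2**2. S = 9*x_2**2*x_3 - 8*x_1**2 - 4/5*x_1*x_2 - 24/5*x_1 + 3/4*x_2.
  reduce S modulo (f_1, f_2, f_3, g_4, g_5, g_6):
  remainder -8*x_1**2 + 336/5*x_1 + 3/4*x_2 + 219/5 ≠ 0; add g_7 = -8*x_1**2 + 336/5*x_1 + 3/4*x_2 + 219/5 to the basis.

The other S-polynomials (S(f_2,f_3), S(f_1,g_4), S(f_2,g_4), S(f_1,g_5), S(f_2,g_5), S(f_3,g_5), S(g_4,g_5), S(f_1,g_6), S(f_3,g_6), S(g_4,g_6), S(g_5,g_6), S(f_1,g_7), S(f_2,g_7), S(f_3,g_7), S(g_4,g_7), S(g_5,g_7), S(g_6,g_7)) all reduce to 0 modulo the current basis, so we have a Gröbner basis.
Inter-reduce: drop elements whose leading term is divisible by another's, tail-reduce, and make monic.

G = {x_1**2 - 42/5*x_1 - 3/32*x_2 - 219/40, x_1*x_2 - 9*x_2 + 3/4, x_2**2 + 8*x_1 + 4/5*x_2 + 24/5, x_3 + 1}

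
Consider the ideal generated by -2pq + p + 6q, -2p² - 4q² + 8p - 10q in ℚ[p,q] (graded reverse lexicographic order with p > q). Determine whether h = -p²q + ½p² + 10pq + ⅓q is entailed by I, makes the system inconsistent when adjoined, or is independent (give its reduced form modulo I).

-p²q + ½p² + 10pq + ⅓q is independent of I; its normal form modulo I is 7/2p + 64/3q.

First compute the reduced Gröbner basis of I by Buchberger's algorithm.
f_1 = -2pq + p + 6q, LT = pq.
f_2 = -2p² - 4q² + 8p - 10q, LT = p².

S(f_1,f_2): lcm = p²q. S = -2q³ - ½p² + pq - 5q².
  leading term q³: no divisor's leading term divides it; move -2q³ to the remainder.
  leading term p²: subtract (¼)·f_2 from -½p² + pq - 5q² → pq - 4q² - 2p + 5/2q
  leading term pq: subtract (-½)·f_1 from pq - 4q² - 2p + 5/2q → -4q² - 3/2p + 11/2q
  leading term q²: no divisor's leading term divides it; move -4q² to the remainder.
  leading term p: no divisor's leading term divides it; move -3/2p to the remainder.
  leading term q: no divisor's leading term divides it; move 11/2q to the remainder.
  remainder -2q³ - 4q² - 3/2p + 11/2q ≠ 0; add k_3 = -2q³ - 4q² - 3/2p + 11/2q to the basis.

The other S-polynomials (S(f_1,k_3), S(f_2,k_3)) all reduce to 0 modulo the current basis, so we have a Gröbner basis.
Inter-reduce: drop elements whose leading term is divisible by another's, tail-reduce, and make monic.
Reduced Gröbner basis: {q³ + 2q² + ¾p - 11/4q, p² + 2q² - 4p + 5q, pq - ½p - 3q}.
Label its elements g_1 = q³ + 2q² + ¾p - 11/4q, g_2 = p² + 2q² - 4p + 5q, g_3 = pq - ½p - 3q.

Reduce h = -p²q + ½p² + 10pq + ⅓q modulo G:
  leading term p²q: subtract (-q)·g_2 from -p²q + ½p² + 10pq + ⅓q → 2q³ + ½p² + 6pq + 5q² + ⅓q
  leading term q³: subtract (2)·g_1 from 2q³ + ½p² + 6pq + 5q² + ⅓q → ½p² + 6pq + q² - 3/2p + 35/6q
  leading term p²: subtract (½)·g_2 from ½p² + 6pq + q² - 3/2p + 35/6q → 6pq + ½p + 10/3q
  leading term pq: subtract (6)·g_3 from 6pq + ½p + 10/3q → 7/2p + 64/3q
  leading term p: no divisor's leading term divides it; move 7/2p to the remainder.
  leading term q: no divisor's leading term divides it; move 64/3q to the remainder.
  normal form = 7/2p + 64/3q.
The normal form is nonzero, so h ∉ I. Since h minus its normal form lies in I, I + (h) = I + (r) where r = 7/2p + 64/3q; decide whether this ideal is the whole ring.
Run Buchberger on G together with r (pairs among the g_i already reduce to 0 since G is a Gröbner basis):
g_1 = q³ + 2q² + ¾p - 11/4q, LT = q³.
g_2 = p² + 2q² - 4p + 5q, LT = p².
g_3 = pq - ½p - 3q, LT = pq.
r = 7/2p + 64/3q, LT = p.

S(g_2,r): lcm = p². S = -128/21pq + 2q² - 4p + 5q.
  leading term pq: subtract (-128/21)·g_3 from -128/21pq + 2q² - 4p + 5q → 2q² - 148/21p - 93/7q
  leading term q²: no divisor's leading term divides it; move 2q² to the remainder.
  leading term p: subtract (-296/147)·r from -148/21p - 93/7q → 13085/441q
  leading term q: no divisor's leading term divides it; move 13085/441q to the remainder.
  remainder 2q² + 13085/441q ≠ 0; add m_5 = 2q² + 13085/441q to the basis.

S(g_3,r): lcm = pq. S = -128/21q² - ½p - 3q.
  leading term q²: subtract (-64/21)·m_5 from -128/21q² - ½p - 3q → -½p + 809657/9261q
  leading term p: subtract (-1/7)·r from -½p + 809657/9261q → 837881/9261q
  leading term q: no divisor's leading term divides it; move 837881/9261q to the remainder.
  remainder 837881/9261q ≠ 0; add m_6 = 837881/9261q to the basis.

The other S-polynomials (S(g_1,g_2), S(g_1,g_3), S(g_1,r), S(g_2,g_3), S(g_1,m_5), S(g_2,m_5), S(g_3,m_5), S(r,m_5), S(g_1,m_6), S(g_2,m_6), S(g_3,m_6), S(r,m_6), S(m_5,m_6)) all reduce to 0 modulo the current basis, so we have a Gröbner basis.
Inter-reduce: drop elements whose leading term is divisible by another's, tail-reduce, and make monic.
Reduced Gröbner basis: {p, q}.
The reduced Gröbner basis of I + (h) is {p, q} ≠ {1}, a proper ideal, so the enlarged system stays consistent: h is independent of I, with normal form 7/2p + 64/3q.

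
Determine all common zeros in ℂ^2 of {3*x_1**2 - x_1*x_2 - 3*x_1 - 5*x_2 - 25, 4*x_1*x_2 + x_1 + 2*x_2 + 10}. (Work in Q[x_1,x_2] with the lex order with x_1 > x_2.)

Compute a lex Gröbner basis by Buchberger's algorithm.
f_1 = 3*x_1**2 - x_1*x_2 - 3*x_1 - 5*x_2 - 25, LT = x_1**2.
f_2 = 4*x_1*x_2 + x_1 + 2*x_2 + 10, LT = x_1*x_2.

S(f_1,f_2): lcm = x_1**2*x_2. S = -1/4*x_1**2 - 1/3*x_1*x_2**2 - 3/2*x_1*x_2 - 5/2*x_1 - 5/3*x_2**2 - 25/3*x_2.
  reduce S modulo (f_1, f_2):
  remainder -19/8*x_1 - 3/2*x_2**2 - 43/6*x_2 + 5/3 ≠ 0; add h_3 = -19/8*x_1 - 3/2*x_2**2 - 43/6*x_2 + 5/3 to the basis.

S(f_2,h_3): lcm = x_1*x_2. S = 1/4*x_1 - 12/19*x_2**3 - 172/57*x_2**2 + 137/114*x_2 + 5/2.
  reduce S modulo (f_1, f_2, h_3):
  remainder -12/19*x_2**3 - 181/57*x_2**2 + 17/38*x_2 + 305/114 ≠ 0; add h_4 = -12/19*x_2**3 - 181/57*x_2**2 + 17/38*x_2 + 305/114 to the basis.

The other S-polynomials (S(f_1,h_3), S(f_1,h_4), S(f_2,h_4), S(h_3,h_4)) all reduce to 0 modulo the current basis, so we have a Gröbner basis.
Inter-reduce: drop elements whose leading term is divisible by another's, tail-reduce, and make monic.
Reduced Gröbner basis: {x_1 + 12/19*x_2**2 + 172/57*x_2 - 40/57, x_2**3 + 181/36*x_2**2 - 17/24*x_2 - 305/72}.

Elimination: the polynomial x_2**3 + 181/36*x_2**2 - 17/24*x_2 - 305/72 lies in the elimination ideal for x_2, so x_2 ∈ {-5, -1/72 + sqrt(4393)/72, -sqrt(4393)/72 - 1/72}. For each such x_2, the remaining basis elements (now univariate) give the rest of the solution.
  x_2 = -5: the earlier basis element becomes x_1 = 0, giving x_1 = 0 — point (0, -5).
  x_2 = -1/72 + sqrt(4393)/72: the earlier basis element becomes x_1 - 5/24 + sqrt(4393)/24 = 0, giving x_1 = 5/24 - sqrt(4393)/24 — point (5/24 - sqrt(4393)/24, -1/72 + sqrt(4393)/72).
  x_2 = -sqrt(4393)/72 - 1/72: the earlier basis element becomes x_1 - sqrt(4393)/24 - 5/24 = 0, giving x_1 = 5/24 + sqrt(4393)/24 — point (5/24 + sqrt(4393)/24, -sqrt(4393)/72 - 1/72).
A lex Gröbner basis triangularizes the system, enabling back-substitution.

{(0, -5), (5/24 - sqrt(4393)/24, -1/72 + sqrt(4393)/72), (5/24 + sqrt(4393)/24, -sqrt(4393)/72 - 1/72)}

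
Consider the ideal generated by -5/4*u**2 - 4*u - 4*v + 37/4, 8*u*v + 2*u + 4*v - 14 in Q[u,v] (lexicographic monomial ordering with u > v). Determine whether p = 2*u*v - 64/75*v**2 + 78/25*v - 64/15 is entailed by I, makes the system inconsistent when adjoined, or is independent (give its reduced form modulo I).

2*u*v - 64/75*v**2 + 78/25*v - 64/15 lies in I (it reduces to 0).

First compute the reduced Gröbner basis of I by Buchberger's algorithm.
f_1 = -5/4*u**2 - 4*u - 4*v + 37/4, LT = u**2.
f_2 = 8*u*v + 2*u + 4*v - 14, LT = u*v.

S(f_1,f_2): lcm = u**2*v. S = -1/4*u**2 + 27/10*u*v + 7/4*u + 16/5*v**2 - 37/5*v.
  leading term u**2: subtract (1/5)·f_1 from -1/4*u**2 + 27/10*u*v + 7/4*u + 16/5*v**2 - 37/5*v → 27/10*u*v + 51/20*u + 16/5*v**2 - 33/5*v - 37/20
  leading term u*v: subtract (27/80)·f_2 from 27/10*u*v + 51/20*u + 16/5*v**2 - 33/5*v - 37/20 → 15/8*u + 16/5*v**2 - 159/20*v + 23/8
  leading term u: no divisor's leading term divides it; move 15/8*u to the remainder.
  leading term v**2: no divisor's leading term divides it; move 16/5*v**2 to the remainder.
  leading term v: no divisor's leading term divides it; move -159/20*v to the remainder.
  leading term 1: no divisor's leading term divides it; move 23/8 to the remainder.
  remainder 15/8*u + 16/5*v**2 - 159/20*v + 23/8 ≠ 0; add h_3 = 15/8*u + 16/5*v**2 - 159/20*v + 23/8 to the basis.

S(f_2,h_3): lcm = u*v. S = 1/4*u - 128/75*v**3 + 106/25*v**2 - 31/30*v - 7/4.
  leading term u: subtract (2/15)·h_3 from 1/4*u - 128/75*v**3 + 106/25*v**2 - 31/30*v - 7/4 → -128/75*v**3 + 286/75*v**2 + 2/75*v - 32/15
  leading term v**3: no divisor's leading term divides it; move -128/75*v**3 to the remainder.
  leading term v**2: no divisor's leading term divides it; move 286/75*v**2 to the remainder.
  leading term v: no divisor's leading term divides it; move 2/75*v to the remainder.
  leading term 1: no divisor's leading term divides it; move -32/15 to the remainder.
  remainder -128/75*v**3 + 286/75*v**2 + 2/75*v - 32/15 ≠ 0; add h_4 = -128/75*v**3 + 286/75*v**2 + 2/75*v - 32/15 to the basis.

The other S-polynomials (S(f_1,h_3), S(f_1,h_4), S(f_2,h_4), S(h_3,h_4)) all reduce to 0 modulo the current basis, so we have a Gröbner basis.
Inter-reduce: drop elements whose leading term is divisible by another's, tail-reduce, and make monic.
Reduced Gröbner basis: {u + 128/75*v**2 - 106/25*v + 23/15, v**3 - 143/64*v**2 - 1/64*v + 5/4}.
Label its elements g_1 = u + 128/75*v**2 - 106/25*v + 23/15, g_2 = v**3 - 143/64*v**2 - 1/64*v + 5/4.

Reduce p = 2*u*v - 64/75*v**2 + 78/25*v - 64/15 modulo G:
  leading term u*v: subtract (2*v)·g_1 from 2*u*v - 64/75*v**2 + 78/25*v - 64/15 → -256/75*v**3 + 572/75*v**2 + 4/75*v - 64/15
  leading term v**3: subtract (-256/75)·g_2 from -256/75*v**3 + 572/75*v**2 + 4/75*v - 64/15 → 0
  normal form = 0.
Since the normal form is 0, p ∈ I.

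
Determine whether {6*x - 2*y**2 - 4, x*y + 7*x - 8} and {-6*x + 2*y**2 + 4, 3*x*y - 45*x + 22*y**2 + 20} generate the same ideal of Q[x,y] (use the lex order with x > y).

Yes, the ideals are equal.

Equality of ideals is decidable: compute both reduced Gröbner bases (unique for the ordering) and check whether they agree.
Buchberger on the first generating set:
f_1 = 6*x - 2*y**2 - 4, LT = x.
f_2 = x*y + 7*x - 8, LT = x*y.

S(f_1,f_2): lcm = x*y. S = -7*x - 1/3*y**3 - 2/3*y + 8.
  leading term x: subtract (-7/6)·f_1 from -7*x - 1/3*y**3 - 2/3*y + 8 → -1/3*y**3 - 7/3*y**2 - 2/3*y + 10/3
  leading term y**3: no divisor's leading term divides it; move -1/3*y**3 to the remainder.
  leading term y**2: no divisor's leading term divides it; move -7/3*y**2 to the remainder.
  leading term y: no divisor's leading term divides it; move -2/3*y to the remainder.
  leading term 1: no divisor's leading term divides it; move 10/3 to the remainder.
  remainder -1/3*y**3 - 7/3*y**2 - 2/3*y + 10/3 ≠ 0; add g_3 = -1/3*y**3 - 7/3*y**2 - 2/3*y + 10/3 to the basis.

The other S-polynomials (S(f_1,g_3), S(f_2,g_3)) all reduce to 0 modulo the current basis, so we have a Gröbner basis.
Inter-reduce: drop elements whose leading term is divisible by another's, tail-reduce, and make monic.
Reduced Gröbner basis: {x - 1/3*y**2 - 2/3, y**3 + 7*y**2 + 2*y - 10}.

Buchberger on the second generating set:
h_1 = -6*x + 2*y**2 + 4, LT = x.
h_2 = 3*x*y - 45*x + 22*y**2 + 20, LT = x*y.

S(h_1,h_2): lcm = x*y. S = 15*x - 1/3*y**3 - 22/3*y**2 - 2/3*y - 20/3.
  leading term x: subtract (-5/2)·h_1 from 15*x - 1/3*y**3 - 22/3*y**2 - 2/3*y - 20/3 → -1/3*y**3 - 7/3*y**2 - 2/3*y + 10/3
  leading term y**3: no divisor's leading term divides it; move -1/3*y**3 to the remainder.
  leading term y**2: no divisor's leading term divides it; move -7/3*y**2 to the remainder.
  leading term y: no divisor's leading term divides it; move -2/3*y to the remainder.
  leading term 1: no divisor's leading term divides it; move 10/3 to the remainder.
  remainder -1/3*y**3 - 7/3*y**2 - 2/3*y + 10/3 ≠ 0; add k_3 = -1/3*y**3 - 7/3*y**2 - 2/3*y + 10/3 to the basis.

The other S-polynomials (S(h_1,k_3), S(h_2,k_3)) all reduce to 0 modulo the current basis, so we have a Gröbner basis.
Inter-reduce: drop elements whose leading term is divisible by another's, tail-reduce, and make monic.
Reduced Gröbner basis: {x - 1/3*y**2 - 2/3, y**3 + 7*y**2 + 2*y - 10}.

The two bases agree; hence the ideals are identical.
The same test decides containment: I ⊆ J iff every generator of I reduces to 0 modulo a Gröbner basis of J.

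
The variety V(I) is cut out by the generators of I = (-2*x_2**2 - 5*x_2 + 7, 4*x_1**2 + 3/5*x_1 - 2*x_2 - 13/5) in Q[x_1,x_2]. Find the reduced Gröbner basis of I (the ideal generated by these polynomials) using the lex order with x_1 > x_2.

G = {x_1**2 + 3/20*x_1 - 1/2*x_2 - 13/20, x_2**2 + 5/2*x_2 - 7/2}

f_1 = -2*x_2**2 - 5*x_2 + 7, LT = x_2**2.
f_2 = 4*x_1**2 + 3/5*x_1 - 2*x_2 - 13/5, LT = x_1**2.

The S-polynomials (S(f_1,f_2)) all reduce to 0 modulo the current basis, so we have a Gröbner basis.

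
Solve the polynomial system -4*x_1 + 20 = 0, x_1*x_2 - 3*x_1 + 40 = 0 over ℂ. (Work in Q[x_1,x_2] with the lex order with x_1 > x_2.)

{(5, -5)}

Compute a lex Gröbner basis by Buchberger's algorithm.
f_1 = -4*x_1 + 20, LT = x_1.
f_2 = x_1*x_2 - 3*x_1 + 40, LT = x_1*x_2.

S(f_1,f_2): lcm = x_1*x_2. S = 3*x_1 - 5*x_2 - 40.
  leading term x_1: subtract (-3/4)·f_1 from 3*x_1 - 5*x_2 - 40 → -5*x_2 - 25
  leading term x_2: no divisor's leading term divides it; move -5*x_2 to the remainder.
  leading term 1: no divisor's leading term divides it; move -25 to the remainder.
  remainder -5*x_2 - 25 ≠ 0; add h_3 = -5*x_2 - 25 to the basis.

S(f_1,h_3): leading monomials are coprime, so the S-polynomial reduces to 0 (Buchberger's first criterion).
S(f_2,h_3): lcm = x_1*x_2. S = -8*x_1 + 40.
  leading term x_1: subtract (2)·f_1 from -8*x_1 + 40 → 0
  remainder 0.

Every S-polynomial of the final basis reduces to 0, so we have a Gröbner basis.
Inter-reduce: drop elements whose leading term is divisible by another's, tail-reduce, and make monic.
Reduced Gröbner basis: {x_1 - 5, x_2 + 5}.

The lex basis is triangular: the last element involves only x_2. Solving x_2 + 5 = 0 gives x_2 ∈ {-5}; substituting each value into the earlier elements determines the remaining variables.
  x_2 = -5: the earlier basis element becomes x_1 - 5 = 0, giving x_1 = 5 — point (5, -5).
Each listed point satisfies every original equation (direct substitution).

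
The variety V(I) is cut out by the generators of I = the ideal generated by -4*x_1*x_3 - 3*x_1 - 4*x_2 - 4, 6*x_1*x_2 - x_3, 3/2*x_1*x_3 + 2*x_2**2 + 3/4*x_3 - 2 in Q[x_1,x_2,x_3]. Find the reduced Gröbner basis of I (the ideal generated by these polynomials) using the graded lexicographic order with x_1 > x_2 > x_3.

This is the nonlinear analogue of row-reducing a linear system.

f_1 = -4*x_1*x_3 - 3*x_1 - 4*x_2 - 4, LT = x_1*x_3.
f_2 = 6*x_1*x_2 - x_3, LT = x_1*x_2.
f_3 = 3/2*x_1*x_3 + 2*x_2**2 + 3/4*x_3 - 2, LT = x_1*x_3.

S(f_1,f_2): lcm = x_1*x_2*x_3. S = 3/4*x_1*x_2 + x_2**2 + 1/6*x_3**2 + x_2.
  leading term x_1*x_2: subtract (1/8)·f_2 from 3/4*x_1*x_2 + x_2**2 + 1/6*x_3**2 + x_2 → x_2**2 + 1/6*x_3**2 + x_2 + 1/8*x_3
  leading term x_2**2: no divisor's leading term divides it; move x_2**2 to the remainder.
  leading term x_3**2: no divisor's leading term divides it; move 1/6*x_3**2 to the remainder.
  leading term x_2: no divisor's leading term divides it; move x_2 to the remainder.
  leading term x_3: no divisor's leading term divides it; move 1/8*x_3 to the remainder.
  remainder x_2**2 + 1/6*x_3**2 + x_2 + 1/8*x_3 ≠ 0; add g_4 = x_2**2 + 1/6*x_3**2 + x_2 + 1/8*x_3 to the basis.

S(f_1,f_3): lcm = x_1*x_3. S = -4/3*x_2**2 + 3/4*x_1 + x_2 - 1/2*x_3 + 7/3.
  leading term x_2**2: subtract (-4/3)·g_4 from -4/3*x_2**2 + 3/4*x_1 + x_2 - 1/2*x_3 + 7/3 → 2/9*x_3**2 + 3/4*x_1 + 7/3*x_2 - 1/3*x_3 + 7/3
  leading term x_3**2: no divisor's leading term divides it; move 2/9*x_3**2 to the remainder.
  leading term x_1: no divisor's leading term divides it; move 3/4*x_1 to the remainder.
  leading term x_2: no divisor's leading term divides it; move 7/3*x_2 to the remainder.
  leading term x_3: no divisor's leading term divides it; move -1/3*x_3 to the remainder.
  leading term 1: no divisor's leading term divides it; move 7/3 to the remainder.
  remainder 2/9*x_3**2 + 3/4*x_1 + 7/3*x_2 - 1/3*x_3 + 7/3 ≠ 0; add g_5 = 2/9*x_3**2 + 3/4*x_1 + 7/3*x_2 - 1/3*x_3 + 7/3 to the basis.

S(f_1,g_5): lcm = x_1*x_3**2. S = -27/8*x_1**2 - 21/2*x_1*x_2 + 9/4*x_1*x_3 + x_2*x_3 - 21/2*x_1 + x_3.
  leading term x_1**2: no divisor's leading term divides it; move -27/8*x_1**2 to the remainder.
  leading term x_1*x_2: subtract (-7/4)·f_2 from -21/2*x_1*x_2 + 9/4*x_1*x_3 + x_2*x_3 - 21/2*x_1 + x_3 → 9/4*x_1*x_3 + x_2*x_3 - 21/2*x_1 - 3/4*x_3
  leading term x_1*x_3: subtract (-9/16)·f_1 from 9/4*x_1*x_3 + x_2*x_3 - 21/2*x_1 - 3/4*x_3 → x_2*x_3 - 195/16*x_1 - 9/4*x_2 - 3/4*x_3 - 9/4
  leading term x_2*x_3: no divisor's leading term divides it; move x_2*x_3 to the remainder.
  leading term x_1: no divisor's leading term divides it; move -195/16*x_1 to the remainder.
  leading term x_2: no divisor's leading term divides it; move -9/4*x_2 to the remainder.
  leading term x_3: no divisor's leading term divides it; move -3/4*x_3 to the remainder.
  leading term 1: no divisor's leading term divides it; move -9/4 to the remainder.
  remainder -27/8*x_1**2 + x_2*x_3 - 195/16*x_1 - 9/4*x_2 - 3/4*x_3 - 9/4 ≠ 0; add g_6 = -27/8*x_1**2 + x_2*x_3 - 195/16*x_1 - 9/4*x_2 - 3/4*x_3 - 9/4 to the basis.

The other S-polynomials (S(f_2,f_3), S(f_1,g_4), S(f_2,g_4), S(f_3,g_4), S(f_2,g_5), S(f_3,g_5), S(g_4,g_5), S(f_1,g_6), S(f_2,g_6), S(f_3,g_6), S(g_4,g_6), S(g_5,g_6)) all reduce to 0 modulo the current basis, so we have a Gröbner basis.
Inter-reduce: drop elements whose leading term is divisible by another's, tail-reduce, and make monic.

G = {x_1**2 - 8/27*x_2*x_3 + 65/18*x_1 + 2/3*x_2 + 2/9*x_3 + 2/3, x_1*x_2 - 1/6*x_3, x_1*x_3 + 3/4*x_1 + x_2 + 1, x_2**2 - 9/16*x_1 - 3/4*x_2 + 3/8*x_3 - 7/4, x_3**2 + 27/8*x_1 + 21/2*x_2 - 3/2*x_3 + 21/2}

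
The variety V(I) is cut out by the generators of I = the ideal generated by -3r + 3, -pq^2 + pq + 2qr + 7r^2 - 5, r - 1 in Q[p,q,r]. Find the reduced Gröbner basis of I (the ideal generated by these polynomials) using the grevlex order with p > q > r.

G = {pq^2 - pq - 2q - 2, r - 1}

f_1 = -3r + 3, LT = r.
f_2 = -pq^2 + pq + 2qr + 7r^2 - 5, LT = pq^2.
f_3 = r - 1, LT = r.

S(f_1,f_2): leading monomials are coprime, so the S-polynomial reduces to 0 (Buchberger's first criterion).
S(f_1,f_3): lcm = r. S = 0.
  remainder 0.

S(f_2,f_3): leading monomials are coprime, so the S-polynomial reduces to 0 (Buchberger's first criterion).
Every S-polynomial of the final basis reduces to 0, so we have a Gröbner basis.
Inter-reduce: drop elements whose leading term is divisible by another's, tail-reduce, and make monic.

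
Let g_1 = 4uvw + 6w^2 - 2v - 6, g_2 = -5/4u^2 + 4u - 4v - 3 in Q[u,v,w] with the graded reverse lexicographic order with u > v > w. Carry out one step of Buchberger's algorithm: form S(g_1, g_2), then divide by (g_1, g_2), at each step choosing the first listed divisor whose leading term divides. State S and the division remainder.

lcm(LM(g_1), LM(g_2)) = u^2vw.
S = (lcm/LT(g_1))·g_1 − (lcm/LT(g_2))·g_2 = 16/5uvw - 16/5v^2w + 3/2uw^2 - 1/2uv - 12/5vw - 3/2u.
Reduce S modulo (g_1, g_2) in that order:
  leading term uvw: subtract (4/5)·g_1 from 16/5uvw - 16/5v^2w + 3/2uw^2 - 1/2uv - 12/5vw - 3/2u → -16/5v^2w + 3/2uw^2 - 1/2uv - 12/5vw - 24/5w^2 - 3/2u + 8/5v + 24/5
  leading term v^2w: no divisor's leading term divides it; move -16/5v^2w to the remainder.
  leading term uw^2: no divisor's leading term divides it; move 3/2uw^2 to the remainder.
  leading term uv: no divisor's leading term divides it; move -1/2uv to the remainder.
  leading term vw: no divisor's leading term divides it; move -12/5vw to the remainder.
  leading term w^2: no divisor's leading term divides it; move -24/5w^2 to the remainder.
  leading term u: no divisor's leading term divides it; move -3/2u to the remainder.
  leading term v: no divisor's leading term divides it; move 8/5v to the remainder.
  leading term 1: no divisor's leading term divides it; move 24/5 to the remainder.
The remainder -16/5v^2w + 3/2uw^2 - 1/2uv - 12/5vw - 24/5w^2 - 3/2u + 8/5v + 24/5 is nonzero, so it would be added as the next basis element.

S(g_1, g_2) = 16/5uvw - 16/5v^2w + 3/2uw^2 - 1/2uv - 12/5vw - 3/2u; remainder on division = -16/5v^2w + 3/2uw^2 - 1/2uv - 12/5vw - 24/5w^2 - 3/2u + 8/5v + 24/5.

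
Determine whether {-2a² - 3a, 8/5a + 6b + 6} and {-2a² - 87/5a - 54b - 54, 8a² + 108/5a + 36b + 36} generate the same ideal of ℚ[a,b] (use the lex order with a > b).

Yes, the ideals are equal.

Two ideals are equal iff their reduced Gröbner bases coincide (the reduced basis is unique for a fixed ordering).
Buchberger on the first generating set:
f_1 = -2a² - 3a, LT = a².
f_2 = 8/5a + 6b + 6, LT = a.

S(f_1,f_2): lcm = a². S = -15/4ab - 9/4a.
  reduce S modulo (f_1, f_2):
  remainder 225/16b² + 45/2b + 135/16 ≠ 0; add g_3 = 225/16b² + 45/2b + 135/16 to the basis.

The other S-polynomials (S(f_1,g_3), S(f_2,g_3)) all reduce to 0 modulo the current basis, so we have a Gröbner basis.
Inter-reduce: drop elements whose leading term is divisible by another's, tail-reduce, and make monic.
Reduced Gröbner basis: {a + 15/4b + 15/4, b² + 8/5b + ⅗}.

Buchberger on the second generating set:
h_1 = -2a² - 87/5a - 54b - 54, LT = a².
h_2 = 8a² + 108/5a + 36b + 36, LT = a².

S(h_1,h_2): lcm = a². S = 6a + 45/2b + 45/2.
  reduce S modulo (h_1, h_2):
  remainder 6a + 45/2b + 45/2 ≠ 0; add k_3 = 6a + 45/2b + 45/2 to the basis.

S(h_1,k_3): lcm = a². S = -15/4ab + 99/20a + 27b + 27.
  reduce S modulo (h_1, h_2, k_3):
  remainder 225/16b² + 45/2b + 135/16 ≠ 0; add k_4 = 225/16b² + 45/2b + 135/16 to the basis.

The other S-polynomials (S(h_2,k_3), S(h_1,k_4), S(h_2,k_4), S(k_3,k_4)) all reduce to 0 modulo the current basis, so we have a Gröbner basis.
Inter-reduce: drop elements whose leading term is divisible by another's, tail-reduce, and make monic.
Reduced Gröbner basis: {a + 15/4b + 15/4, b² + 8/5b + ⅗}.

Same reduced basis, so the two generating sets span the same ideal.
The same test decides containment: I ⊆ J iff every generator of I reduces to 0 modulo a Gröbner basis of J.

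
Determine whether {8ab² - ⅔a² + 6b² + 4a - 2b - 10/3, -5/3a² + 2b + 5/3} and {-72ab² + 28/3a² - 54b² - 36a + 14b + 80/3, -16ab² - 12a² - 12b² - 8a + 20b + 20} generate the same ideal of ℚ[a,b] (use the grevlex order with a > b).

Two ideals are equal iff their reduced Gröbner bases coincide (the reduced basis is unique for a fixed ordering).
Buchberger on the first generating set:
f_1 = 8ab² - ⅔a² + 6b² + 4a - 2b - 10/3, LT = ab².
f_2 = -5/3a² + 2b + 5/3, LT = a².

S(f_1,f_2): lcm = a²b². S = -1/12a³ + ¾ab² + 6/5b³ + ½a² - ¼ab + b² - 5/12a.
  leading term a³: subtract (1/20a)·f_2 from -1/12a³ + ¾ab² + 6/5b³ + ½a² - ¼ab + b² - 5/12a → ¾ab² + 6/5b³ + ½a² - 7/20ab + b² - ½a
  leading term ab²: subtract (3/32)·f_1 from ¾ab² + 6/5b³ + ½a² - 7/20ab + b² - ½a → 6/5b³ + 9/16a² - 7/20ab + 7/16b² - ⅞a + 3/16b + 5/16
  leading term b³: no divisor's leading term divides it; move 6/5b³ to the remainder.
  leading term a²: subtract (-27/80)·f_2 from 9/16a² - 7/20ab + 7/16b² - ⅞a + 3/16b + 5/16 → -7/20ab + 7/16b² - ⅞a + 69/80b + ⅞
  leading term ab: no divisor's leading term divides it; move -7/20ab to the remainder.
  leading term b²: no divisor's leading term divides it; move 7/16b² to the remainder.
  leading term a: no divisor's leading term divides it; move -⅞a to the remainder.
  leading term b: no divisor's leading term divides it; move 69/80b to the remainder.
  leading term 1: no divisor's leading term divides it; move ⅞ to the remainder.
  remainder 6/5b³ - 7/20ab + 7/16b² - ⅞a + 69/80b + ⅞ ≠ 0; add g_3 = 6/5b³ - 7/20ab + 7/16b² - ⅞a + 69/80b + ⅞ to the basis.

The other S-polynomials (S(f_1,g_3), S(f_2,g_3)) all reduce to 0 modulo the current basis, so we have a Gröbner basis.
Inter-reduce: drop elements whose leading term is divisible by another's, tail-reduce, and make monic.
Reduced Gröbner basis: {ab² + ¾b² + ½a - 7/20b - ½, b³ - 7/24ab + 35/96b² - 35/48a + 23/32b + 35/48, a² - 6/5b - 1}.

Buchberger on the second generating set:
h_1 = -72ab² + 28/3a² - 54b² - 36a + 14b + 80/3, LT = ab².
h_2 = -16ab² - 12a² - 12b² - 8a + 20b + 20, LT = ab².

S(h_1,h_2): lcm = ab². S = -95/108a² + 19/18b + 95/108.
  leading term a²: no divisor's leading term divides it; move -95/108a² to the remainder.
  leading term b: no divisor's leading term divides it; move 19/18b to the remainder.
  leading term 1: no divisor's leading term divides it; move 95/108 to the remainder.
  remainder -95/108a² + 19/18b + 95/108 ≠ 0; add k_3 = -95/108a² + 19/18b + 95/108 to the basis.

S(h_1,k_3): lcm = a²b². S = -7/54a³ + ¾ab² + 6/5b³ + ½a² - 7/36ab + b² - 10/27a.
  leading term a³: subtract (14/95a)·k_3 from -7/54a³ + ¾ab² + 6/5b³ + ½a² - 7/36ab + b² - 10/27a → ¾ab² + 6/5b³ + ½a² - 7/20ab + b² - ½a
  leading term ab²: subtract (-1/96)·h_1 from ¾ab² + 6/5b³ + ½a² - 7/20ab + b² - ½a → 6/5b³ + 43/72a² - 7/20ab + 7/16b² - ⅞a + 7/48b + 5/18
  leading term b³: no divisor's leading term divides it; move 6/5b³ to the remainder.
  leading term a²: subtract (-129/190)·k_3 from 43/72a² - 7/20ab + 7/16b² - ⅞a + 7/48b + 5/18 → -7/20ab + 7/16b² - ⅞a + 69/80b + ⅞
  leading term ab: no divisor's leading term divides it; move -7/20ab to the remainder.
  leading term b²: no divisor's leading term divides it; move 7/16b² to the remainder.
  leading term a: no divisor's leading term divides it; move -⅞a to the remainder.
  leading term b: no divisor's leading term divides it; move 69/80b to the remainder.
  leading term 1: no divisor's leading term divides it; move ⅞ to the remainder.
  remainder 6/5b³ - 7/20ab + 7/16b² - ⅞a + 69/80b + ⅞ ≠ 0; add k_4 = 6/5b³ - 7/20ab + 7/16b² - ⅞a + 69/80b + ⅞ to the basis.

The other S-polynomials (S(h_2,k_3), S(h_1,k_4), S(h_2,k_4), S(k_3,k_4)) all reduce to 0 modulo the current basis, so we have a Gröbner basis.
Inter-reduce: drop elements whose leading term is divisible by another's, tail-reduce, and make monic.
Reduced Gröbner basis: {ab² + ¾b² + ½a - 7/20b - ½, b³ - 7/24ab + 35/96b² - 35/48a + 23/32b + 35/48, a² - 6/5b - 1}.

These coincide, so the ideals are equal.

Yes, the ideals are equal.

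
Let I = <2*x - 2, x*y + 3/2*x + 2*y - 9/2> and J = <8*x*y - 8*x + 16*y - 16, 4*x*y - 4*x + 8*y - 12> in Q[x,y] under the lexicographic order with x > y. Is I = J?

No, the ideals differ.

For a fixed monomial order, each ideal has a unique reduced Gröbner basis; comparing bases decides equality.
Buchberger on the first generating set:
f_1 = 2*x - 2, LT = x.
f_2 = x*y + 3/2*x + 2*y - 9/2, LT = x*y.

S(f_1,f_2): lcm = x*y. S = -3/2*x - 3*y + 9/2.
  reduce S modulo (f_1, f_2):
  remainder -3*y + 3 ≠ 0; add g_3 = -3*y + 3 to the basis.

The other S-polynomials (S(f_1,g_3), S(f_2,g_3)) all reduce to 0 modulo the current basis, so we have a Gröbner basis.
Inter-reduce: drop elements whose leading term is divisible by another's, tail-reduce, and make monic.
Reduced Gröbner basis: {x - 1, y - 1}.

Buchberger on the second generating set:
h_1 = 8*x*y - 8*x + 16*y - 16, LT = x*y.
h_2 = 4*x*y - 4*x + 8*y - 12, LT = x*y.

S(h_1,h_2): lcm = x*y. S = 1.
  reduce S modulo (h_1, h_2):
  remainder 1 ≠ 0; add k_3 = 1 to the basis.

The other S-polynomials (S(h_1,k_3), S(h_2,k_3)) all reduce to 0 modulo the current basis, so we have a Gröbner basis.
Inter-reduce: drop elements whose leading term is divisible by another's, tail-reduce, and make monic.
Reduced Gröbner basis: {1}.

The bases are distinct; the ideals are different.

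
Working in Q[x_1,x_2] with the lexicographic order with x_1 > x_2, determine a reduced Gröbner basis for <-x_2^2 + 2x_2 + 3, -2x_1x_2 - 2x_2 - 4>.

This is the nonlinear analogue of row-reducing a linear system.

f_1 = -x_2^2 + 2x_2 + 3, LT = x_2^2.
f_2 = -2x_1x_2 - 2x_2 - 4, LT = x_1x_2.

S(f_1,f_2): lcm = x_1x_2^2. S = -2x_1x_2 - 3x_1 - x_2^2 - 2x_2.
  leading term x_1x_2: subtract (1)·f_2 from -2x_1x_2 - 3x_1 - x_2^2 - 2x_2 → -3x_1 - x_2^2 + 4
  leading term x_1: no divisor's leading term divides it; move -3x_1 to the remainder.
  leading term x_2^2: subtract (1)·f_1 from -x_2^2 + 4 → -2x_2 + 1
  leading term x_2: no divisor's leading term divides it; move -2x_2 to the remainder.
  leading term 1: no divisor's leading term divides it; move 1 to the remainder.
  remainder -3x_1 - 2x_2 + 1 ≠ 0; add g_3 = -3x_1 - 2x_2 + 1 to the basis.

The other S-polynomials (S(f_1,g_3), S(f_2,g_3)) all reduce to 0 modulo the current basis, so we have a Gröbner basis.
Inter-reduce: drop elements whose leading term is divisible by another's, tail-reduce, and make monic.

G = {x_1 + 2/3x_2 - 1/3, x_2^2 - 2x_2 - 3}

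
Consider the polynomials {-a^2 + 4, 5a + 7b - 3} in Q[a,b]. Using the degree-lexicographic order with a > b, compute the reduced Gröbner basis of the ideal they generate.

This is the nonlinear analogue of row-reducing a linear system.

f_1 = -a^2 + 4, LT = a^2.
f_2 = 5a + 7b - 3, LT = a.

S(f_1,f_2): lcm = a^2. S = -7/5ab + 3/5a - 4.
  leading term ab: subtract (-7/25b)·f_2 from -7/5ab + 3/5a - 4 → 49/25b^2 + 3/5a - 21/25b - 4
  leading term b^2: no divisor's leading term divides it; move 49/25b^2 to the remainder.
  leading term a: subtract (3/25)·f_2 from 3/5a - 21/25b - 4 → -42/25b - 91/25
  leading term b: no divisor's leading term divides it; move -42/25b to the remainder.
  leading term 1: no divisor's leading term divides it; move -91/25 to the remainder.
  remainder 49/25b^2 - 42/25b - 91/25 ≠ 0; add g_3 = 49/25b^2 - 42/25b - 91/25 to the basis.

The other S-polynomials (S(f_1,g_3), S(f_2,g_3)) all reduce to 0 modulo the current basis, so we have a Gröbner basis.
Inter-reduce: drop elements whose leading term is divisible by another's, tail-reduce, and make monic.

G = {b^2 - 6/7b - 13/7, a + 7/5b - 3/5}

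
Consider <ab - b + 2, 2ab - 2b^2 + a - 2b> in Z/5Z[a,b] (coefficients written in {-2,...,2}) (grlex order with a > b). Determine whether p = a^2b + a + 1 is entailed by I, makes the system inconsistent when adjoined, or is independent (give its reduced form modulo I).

First compute the reduced Gröbner basis of I by Buchberger's algorithm.
f_1 = ab - b + 2, LT = ab.
f_2 = 2ab - 2b^2 + a - 2b, LT = ab.

S(f_1,f_2): lcm = ab. S = b^2 + 2a + 2.
  leading term b^2: no divisor's leading term divides it; move b^2 to the remainder.
  leading term a: no divisor's leading term divides it; move 2a to the remainder.
  leading term 1: no divisor's leading term divides it; move 2 to the remainder.
  remainder b^2 + 2a + 2 ≠ 0; add h_3 = b^2 + 2a + 2 to the basis.

S(f_1,h_3): lcm = ab^2. S = -2a^2 - b^2 - 2a + 2b.
  leading term a^2: no divisor's leading term divides it; move -2a^2 to the remainder.
  leading term b^2: subtract (-1)·h_3 from -b^2 - 2a + 2b → 2b + 2
  leading term b: no divisor's leading term divides it; move 2b to the remainder.
  leading term 1: no divisor's leading term divides it; move 2 to the remainder.
  remainder -2a^2 + 2b + 2 ≠ 0; add h_4 = -2a^2 + 2b + 2 to the basis.

The other S-polynomials (S(f_2,h_3), S(f_1,h_4), S(f_2,h_4), S(h_3,h_4)) all reduce to 0 modulo the current basis, so we have a Gröbner basis.
Inter-reduce: drop elements whose leading term is divisible by another's, tail-reduce, and make monic.
Reduced Gröbner basis: {a^2 - b - 1, ab - b + 2, b^2 + 2a + 2}.
Label its elements g_1 = a^2 - b - 1, g_2 = ab - b + 2, g_3 = b^2 + 2a + 2.

Reduce p = a^2b + a + 1 modulo G:
  leading term a^2b: subtract (b)·g_1 from a^2b + a + 1 → b^2 + a + b + 1
  leading term b^2: subtract (1)·g_3 from b^2 + a + b + 1 → -a + b - 1
  leading term a: no divisor's leading term divides it; move -a to the remainder.
  leading term b: no divisor's leading term divides it; move b to the remainder.
  leading term 1: no divisor's leading term divides it; move -1 to the remainder.
  normal form = -a + b - 1.
The normal form is nonzero, so p ∉ I. Since p minus its normal form lies in I, I + (p) = I + (r) where r = -a + b - 1; decide whether this ideal is the whole ring.
Run Buchberger on G together with r (pairs among the g_i already reduce to 0 since G is a Gröbner basis):
g_1 = a^2 - b - 1, LT = a^2.
g_2 = ab - b + 2, LT = ab.
g_3 = b^2 + 2a + 2, LT = b^2.
r = -a + b - 1, LT = a.

S(g_1,r): lcm = a^2. S = ab - a - b - 1.
  leading term ab: subtract (1)·g_2 from ab - a - b - 1 → -a + 2
  leading term a: subtract (1)·r from -a + 2 → -b - 2
  leading term b: no divisor's leading term divides it; move -b to the remainder.
  leading term 1: no divisor's leading term divides it; move -2 to the remainder.
  remainder -b - 2 ≠ 0; add m_5 = -b - 2 to the basis.

The other S-polynomials (S(g_1,g_2), S(g_1,g_3), S(g_2,g_3), S(g_2,r), S(g_3,r), S(g_1,m_5), S(g_2,m_5), S(g_3,m_5), S(r,m_5)) all reduce to 0 modulo the current basis, so we have a Gröbner basis.
Inter-reduce: drop elements whose leading term is divisible by another's, tail-reduce, and make monic.
Reduced Gröbner basis: {a - 2, b + 2}.
The reduced Gröbner basis of I + (p) is {a - 2, b + 2} ≠ {1}, a proper ideal, so the enlarged system stays consistent: p is independent of I, with normal form -a + b - 1.

a^2b + a + 1 is independent of I; its normal form modulo I is -a + b - 1.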